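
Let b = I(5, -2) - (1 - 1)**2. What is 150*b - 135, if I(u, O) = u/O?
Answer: -510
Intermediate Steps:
b = -5/2 (b = 5/(-2) - (1 - 1)**2 = 5*(-1/2) - 1*0**2 = -5/2 - 1*0 = -5/2 + 0 = -5/2 ≈ -2.5000)
150*b - 135 = 150*(-5/2) - 135 = -375 - 135 = -510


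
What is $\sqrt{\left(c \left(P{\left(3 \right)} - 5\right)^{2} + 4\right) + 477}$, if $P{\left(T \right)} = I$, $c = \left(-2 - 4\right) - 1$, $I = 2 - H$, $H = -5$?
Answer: $\sqrt{453} \approx 21.284$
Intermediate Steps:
$I = 7$ ($I = 2 - -5 = 2 + 5 = 7$)
$c = -7$ ($c = -6 - 1 = -7$)
$P{\left(T \right)} = 7$
$\sqrt{\left(c \left(P{\left(3 \right)} - 5\right)^{2} + 4\right) + 477} = \sqrt{\left(- 7 \left(7 - 5\right)^{2} + 4\right) + 477} = \sqrt{\left(- 7 \cdot 2^{2} + 4\right) + 477} = \sqrt{\left(\left(-7\right) 4 + 4\right) + 477} = \sqrt{\left(-28 + 4\right) + 477} = \sqrt{-24 + 477} = \sqrt{453}$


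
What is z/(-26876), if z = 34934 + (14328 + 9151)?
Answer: -58413/26876 ≈ -2.1734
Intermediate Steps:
z = 58413 (z = 34934 + 23479 = 58413)
z/(-26876) = 58413/(-26876) = 58413*(-1/26876) = -58413/26876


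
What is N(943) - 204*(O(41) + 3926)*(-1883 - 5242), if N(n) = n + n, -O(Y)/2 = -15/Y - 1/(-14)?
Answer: 1637994749782/287 ≈ 5.7073e+9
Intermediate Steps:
O(Y) = -1/7 + 30/Y (O(Y) = -2*(-15/Y - 1/(-14)) = -2*(-15/Y - 1*(-1/14)) = -2*(-15/Y + 1/14) = -2*(1/14 - 15/Y) = -1/7 + 30/Y)
N(n) = 2*n
N(943) - 204*(O(41) + 3926)*(-1883 - 5242) = 2*943 - 204*((1/7)*(210 - 1*41)/41 + 3926)*(-1883 - 5242) = 1886 - 204*((1/7)*(1/41)*(210 - 41) + 3926)*(-7125) = 1886 - 204*((1/7)*(1/41)*169 + 3926)*(-7125) = 1886 - 204*(169/287 + 3926)*(-7125) = 1886 - 229893924*(-7125)/287 = 1886 - 204*(-8029383375/287) = 1886 + 1637994208500/287 = 1637994749782/287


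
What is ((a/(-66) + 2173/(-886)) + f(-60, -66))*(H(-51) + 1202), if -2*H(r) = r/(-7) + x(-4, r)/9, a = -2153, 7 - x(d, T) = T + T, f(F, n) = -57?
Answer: -29463708520/920997 ≈ -31991.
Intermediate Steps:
x(d, T) = 7 - 2*T (x(d, T) = 7 - (T + T) = 7 - 2*T)
H(r) = -7/18 + 23*r/126 (H(r) = -(r/(-7) + (7 - 2*r)/9)/2 = -(r*(-⅐) + (7 - 2*r)*(⅑))/2 = -(-r/7 + (7/9 - 2*r/9))/2 = -(7/9 - 23*r/63)/2 = -7/18 + 23*r/126)
((a/(-66) + 2173/(-886)) + f(-60, -66))*(H(-51) + 1202) = ((-2153/(-66) + 2173/(-886)) - 57)*((-7/18 + (23/126)*(-51)) + 1202) = ((-2153*(-1/66) + 2173*(-1/886)) - 57)*((-7/18 - 391/42) + 1202) = ((2153/66 - 2173/886) - 57)*(-611/63 + 1202) = (441035/14619 - 57)*(75115/63) = -392248/14619*75115/63 = -29463708520/920997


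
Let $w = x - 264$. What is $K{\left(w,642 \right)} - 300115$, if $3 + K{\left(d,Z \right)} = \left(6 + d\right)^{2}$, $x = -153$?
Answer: $-131197$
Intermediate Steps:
$w = -417$ ($w = -153 - 264 = -417$)
$K{\left(d,Z \right)} = -3 + \left(6 + d\right)^{2}$
$K{\left(w,642 \right)} - 300115 = \left(-3 + \left(6 - 417\right)^{2}\right) - 300115 = \left(-3 + \left(-411\right)^{2}\right) - 300115 = \left(-3 + 168921\right) - 300115 = 168918 - 300115 = -131197$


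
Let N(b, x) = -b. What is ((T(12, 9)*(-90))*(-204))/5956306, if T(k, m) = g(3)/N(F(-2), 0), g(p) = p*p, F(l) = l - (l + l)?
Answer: -41310/2978153 ≈ -0.013871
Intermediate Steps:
F(l) = -l (F(l) = l - 2*l = -l)
g(p) = p**2
T(k, m) = -9/2 (T(k, m) = 3**2/((-(-1)*(-2))) = 9/((-1*2)) = 9/(-2) = 9*(-1/2) = -9/2)
((T(12, 9)*(-90))*(-204))/5956306 = (-9/2*(-90)*(-204))/5956306 = (405*(-204))*(1/5956306) = -82620*1/5956306 = -41310/2978153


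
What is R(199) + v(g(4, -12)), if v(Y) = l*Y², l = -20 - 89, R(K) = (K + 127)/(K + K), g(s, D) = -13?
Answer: -3665616/199 ≈ -18420.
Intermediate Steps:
R(K) = (127 + K)/(2*K) (R(K) = (127 + K)/((2*K)) = (127 + K)*(1/(2*K)) = (127 + K)/(2*K))
l = -109
v(Y) = -109*Y²
R(199) + v(g(4, -12)) = (½)*(127 + 199)/199 - 109*(-13)² = (½)*(1/199)*326 - 109*169 = 163/199 - 18421 = -3665616/199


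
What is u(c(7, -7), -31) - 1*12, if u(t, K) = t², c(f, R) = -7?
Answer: 37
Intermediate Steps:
u(c(7, -7), -31) - 1*12 = (-7)² - 1*12 = 49 - 12 = 37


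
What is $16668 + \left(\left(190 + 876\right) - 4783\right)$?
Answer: $12951$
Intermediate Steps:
$16668 + \left(\left(190 + 876\right) - 4783\right) = 16668 + \left(1066 - 4783\right) = 16668 - 3717 = 12951$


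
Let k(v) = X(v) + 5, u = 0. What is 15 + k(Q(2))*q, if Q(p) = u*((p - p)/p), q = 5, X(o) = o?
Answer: 40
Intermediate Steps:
Q(p) = 0 (Q(p) = 0*((p - p)/p) = 0*(0/p) = 0*0 = 0)
k(v) = 5 + v (k(v) = v + 5 = 5 + v)
15 + k(Q(2))*q = 15 + (5 + 0)*5 = 15 + 5*5 = 15 + 25 = 40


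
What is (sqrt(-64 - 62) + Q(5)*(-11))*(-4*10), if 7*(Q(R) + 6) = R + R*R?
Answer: -5280/7 - 120*I*sqrt(14) ≈ -754.29 - 449.0*I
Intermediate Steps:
Q(R) = -6 + R/7 + R**2/7 (Q(R) = -6 + (R + R*R)/7 = -6 + (R + R**2)/7 = -6 + (R/7 + R**2/7) = -6 + R/7 + R**2/7)
(sqrt(-64 - 62) + Q(5)*(-11))*(-4*10) = (sqrt(-64 - 62) + (-6 + (1/7)*5 + (1/7)*5**2)*(-11))*(-4*10) = (sqrt(-126) + (-6 + 5/7 + (1/7)*25)*(-11))*(-40) = (3*I*sqrt(14) + (-6 + 5/7 + 25/7)*(-11))*(-40) = (3*I*sqrt(14) - 12/7*(-11))*(-40) = (3*I*sqrt(14) + 132/7)*(-40) = (132/7 + 3*I*sqrt(14))*(-40) = -5280/7 - 120*I*sqrt(14)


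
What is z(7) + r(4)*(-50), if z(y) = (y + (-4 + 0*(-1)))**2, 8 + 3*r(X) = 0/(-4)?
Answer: 427/3 ≈ 142.33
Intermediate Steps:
r(X) = -8/3 (r(X) = -8/3 + (0/(-4))/3 = -8/3 + (0*(-1/4))/3 = -8/3 + (1/3)*0 = -8/3 + 0 = -8/3)
z(y) = (-4 + y)**2 (z(y) = (y + (-4 + 0))**2 = (y - 4)**2 = (-4 + y)**2)
z(7) + r(4)*(-50) = (-4 + 7)**2 - 8/3*(-50) = 3**2 + 400/3 = 9 + 400/3 = 427/3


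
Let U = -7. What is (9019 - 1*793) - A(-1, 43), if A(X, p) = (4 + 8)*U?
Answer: 8310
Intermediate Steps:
A(X, p) = -84 (A(X, p) = (4 + 8)*(-7) = 12*(-7) = -84)
(9019 - 1*793) - A(-1, 43) = (9019 - 1*793) - 1*(-84) = (9019 - 793) + 84 = 8226 + 84 = 8310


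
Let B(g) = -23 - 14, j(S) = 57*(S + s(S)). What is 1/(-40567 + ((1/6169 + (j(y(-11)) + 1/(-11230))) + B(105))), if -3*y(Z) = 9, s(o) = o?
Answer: -69277870/2836651659959 ≈ -2.4422e-5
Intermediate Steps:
y(Z) = -3 (y(Z) = -⅓*9 = -3)
j(S) = 114*S (j(S) = 57*(S + S) = 57*(2*S) = 114*S)
B(g) = -37
1/(-40567 + ((1/6169 + (j(y(-11)) + 1/(-11230))) + B(105))) = 1/(-40567 + ((1/6169 + (114*(-3) + 1/(-11230))) - 37)) = 1/(-40567 + ((1/6169 + (-342 - 1/11230)) - 37)) = 1/(-40567 + ((1/6169 - 3840661/11230) - 37)) = 1/(-40567 + (-23693026479/69277870 - 37)) = 1/(-40567 - 26256307669/69277870) = 1/(-2836651659959/69277870) = -69277870/2836651659959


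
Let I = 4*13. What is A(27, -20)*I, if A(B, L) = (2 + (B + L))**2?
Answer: 4212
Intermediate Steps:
A(B, L) = (2 + B + L)**2
I = 52
A(27, -20)*I = (2 + 27 - 20)**2*52 = 9**2*52 = 81*52 = 4212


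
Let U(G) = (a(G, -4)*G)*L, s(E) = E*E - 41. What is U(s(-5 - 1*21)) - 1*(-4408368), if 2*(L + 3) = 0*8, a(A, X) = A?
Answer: 3198693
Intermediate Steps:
L = -3 (L = -3 + (0*8)/2 = -3 + (1/2)*0 = -3 + 0 = -3)
s(E) = -41 + E**2 (s(E) = E**2 - 41 = -41 + E**2)
U(G) = -3*G**2 (U(G) = (G*G)*(-3) = G**2*(-3) = -3*G**2)
U(s(-5 - 1*21)) - 1*(-4408368) = -3*(-41 + (-5 - 1*21)**2)**2 - 1*(-4408368) = -3*(-41 + (-5 - 21)**2)**2 + 4408368 = -3*(-41 + (-26)**2)**2 + 4408368 = -3*(-41 + 676)**2 + 4408368 = -3*635**2 + 4408368 = -3*403225 + 4408368 = -1209675 + 4408368 = 3198693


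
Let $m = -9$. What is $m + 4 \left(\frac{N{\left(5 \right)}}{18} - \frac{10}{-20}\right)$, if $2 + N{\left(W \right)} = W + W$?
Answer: $- \frac{47}{9} \approx -5.2222$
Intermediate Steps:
$N{\left(W \right)} = -2 + 2 W$ ($N{\left(W \right)} = -2 + \left(W + W\right) = -2 + 2 W$)
$m + 4 \left(\frac{N{\left(5 \right)}}{18} - \frac{10}{-20}\right) = -9 + 4 \left(\frac{-2 + 2 \cdot 5}{18} - \frac{10}{-20}\right) = -9 + 4 \left(\left(-2 + 10\right) \frac{1}{18} - - \frac{1}{2}\right) = -9 + 4 \left(8 \cdot \frac{1}{18} + \frac{1}{2}\right) = -9 + 4 \left(\frac{4}{9} + \frac{1}{2}\right) = -9 + 4 \cdot \frac{17}{18} = -9 + \frac{34}{9} = - \frac{47}{9}$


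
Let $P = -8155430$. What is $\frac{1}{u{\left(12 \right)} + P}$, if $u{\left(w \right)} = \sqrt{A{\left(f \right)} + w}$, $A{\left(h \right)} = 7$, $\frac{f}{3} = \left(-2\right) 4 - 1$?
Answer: $- \frac{8155430}{66511038484881} - \frac{\sqrt{19}}{66511038484881} \approx -1.2262 \cdot 10^{-7}$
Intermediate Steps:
$f = -27$ ($f = 3 \left(\left(-2\right) 4 - 1\right) = 3 \left(-8 - 1\right) = 3 \left(-9\right) = -27$)
$u{\left(w \right)} = \sqrt{7 + w}$
$\frac{1}{u{\left(12 \right)} + P} = \frac{1}{\sqrt{7 + 12} - 8155430} = \frac{1}{\sqrt{19} - 8155430} = \frac{1}{-8155430 + \sqrt{19}}$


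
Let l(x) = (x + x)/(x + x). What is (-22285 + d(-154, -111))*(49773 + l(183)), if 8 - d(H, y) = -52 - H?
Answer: -1113892346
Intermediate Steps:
d(H, y) = 60 + H (d(H, y) = 8 - (-52 - H) = 8 + (52 + H) = 60 + H)
l(x) = 1 (l(x) = (2*x)/((2*x)) = (2*x)*(1/(2*x)) = 1)
(-22285 + d(-154, -111))*(49773 + l(183)) = (-22285 + (60 - 154))*(49773 + 1) = (-22285 - 94)*49774 = -22379*49774 = -1113892346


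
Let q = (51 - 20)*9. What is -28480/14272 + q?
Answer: 61772/223 ≈ 277.00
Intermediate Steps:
q = 279 (q = 31*9 = 279)
-28480/14272 + q = -28480/14272 + 279 = -28480*1/14272 + 279 = -445/223 + 279 = 61772/223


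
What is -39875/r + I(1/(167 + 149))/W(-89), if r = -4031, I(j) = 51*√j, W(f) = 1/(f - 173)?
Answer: 1375/139 - 6681*√79/79 ≈ -741.78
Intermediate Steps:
W(f) = 1/(-173 + f)
-39875/r + I(1/(167 + 149))/W(-89) = -39875/(-4031) + (51*√(1/(167 + 149)))/(1/(-173 - 89)) = -39875*(-1/4031) + (51*√(1/316))/(1/(-262)) = 1375/139 + (51*√(1/316))/(-1/262) = 1375/139 + (51*(√79/158))*(-262) = 1375/139 + (51*√79/158)*(-262) = 1375/139 - 6681*√79/79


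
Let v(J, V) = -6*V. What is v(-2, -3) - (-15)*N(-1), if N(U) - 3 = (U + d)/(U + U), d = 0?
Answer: 141/2 ≈ 70.500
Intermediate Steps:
N(U) = 7/2 (N(U) = 3 + (U + 0)/(U + U) = 3 + U/((2*U)) = 3 + U*(1/(2*U)) = 3 + ½ = 7/2)
v(-2, -3) - (-15)*N(-1) = -6*(-3) - (-15)*7/2 = 18 - 5*(-21/2) = 18 + 105/2 = 141/2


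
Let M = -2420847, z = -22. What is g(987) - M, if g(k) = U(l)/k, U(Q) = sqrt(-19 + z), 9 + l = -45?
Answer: 2420847 + I*sqrt(41)/987 ≈ 2.4208e+6 + 0.0064875*I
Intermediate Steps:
l = -54 (l = -9 - 45 = -54)
U(Q) = I*sqrt(41) (U(Q) = sqrt(-19 - 22) = sqrt(-41) = I*sqrt(41))
g(k) = I*sqrt(41)/k (g(k) = (I*sqrt(41))/k = I*sqrt(41)/k)
g(987) - M = I*sqrt(41)/987 - 1*(-2420847) = I*sqrt(41)*(1/987) + 2420847 = I*sqrt(41)/987 + 2420847 = 2420847 + I*sqrt(41)/987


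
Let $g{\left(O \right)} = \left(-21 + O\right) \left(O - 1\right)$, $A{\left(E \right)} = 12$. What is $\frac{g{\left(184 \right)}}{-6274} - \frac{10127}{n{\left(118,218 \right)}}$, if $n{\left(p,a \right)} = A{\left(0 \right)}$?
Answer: $- \frac{31947373}{37644} \approx -848.67$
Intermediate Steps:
$g{\left(O \right)} = \left(-1 + O\right) \left(-21 + O\right)$ ($g{\left(O \right)} = \left(-21 + O\right) \left(-1 + O\right) = \left(-1 + O\right) \left(-21 + O\right)$)
$n{\left(p,a \right)} = 12$
$\frac{g{\left(184 \right)}}{-6274} - \frac{10127}{n{\left(118,218 \right)}} = \frac{21 + 184^{2} - 4048}{-6274} - \frac{10127}{12} = \left(21 + 33856 - 4048\right) \left(- \frac{1}{6274}\right) - \frac{10127}{12} = 29829 \left(- \frac{1}{6274}\right) - \frac{10127}{12} = - \frac{29829}{6274} - \frac{10127}{12} = - \frac{31947373}{37644}$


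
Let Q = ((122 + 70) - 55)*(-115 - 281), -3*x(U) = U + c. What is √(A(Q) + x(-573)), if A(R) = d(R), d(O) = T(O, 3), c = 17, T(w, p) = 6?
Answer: √1722/3 ≈ 13.832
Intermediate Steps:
d(O) = 6
x(U) = -17/3 - U/3 (x(U) = -(U + 17)/3 = -(17 + U)/3 = -17/3 - U/3)
Q = -54252 (Q = (192 - 55)*(-396) = 137*(-396) = -54252)
A(R) = 6
√(A(Q) + x(-573)) = √(6 + (-17/3 - ⅓*(-573))) = √(6 + (-17/3 + 191)) = √(6 + 556/3) = √(574/3) = √1722/3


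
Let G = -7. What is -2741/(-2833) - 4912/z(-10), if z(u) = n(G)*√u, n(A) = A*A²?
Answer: 2741/2833 - 2456*I*√10/1715 ≈ 0.96753 - 4.5286*I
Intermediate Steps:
n(A) = A³
z(u) = -343*√u (z(u) = (-7)³*√u = -343*√u)
-2741/(-2833) - 4912/z(-10) = -2741/(-2833) - 4912*I*√10/3430 = -2741*(-1/2833) - 4912*I*√10/3430 = 2741/2833 - 4912*I*√10/3430 = 2741/2833 - 2456*I*√10/1715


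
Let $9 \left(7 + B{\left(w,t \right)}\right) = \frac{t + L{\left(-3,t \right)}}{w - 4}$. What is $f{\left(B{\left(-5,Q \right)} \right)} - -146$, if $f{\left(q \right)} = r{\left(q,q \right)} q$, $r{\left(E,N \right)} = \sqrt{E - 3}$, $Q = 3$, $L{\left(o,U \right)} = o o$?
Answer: $146 - \frac{193 i \sqrt{822}}{243} \approx 146.0 - 22.771 i$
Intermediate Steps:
$L{\left(o,U \right)} = o^{2}$
$B{\left(w,t \right)} = -7 + \frac{9 + t}{9 \left(-4 + w\right)}$ ($B{\left(w,t \right)} = -7 + \frac{\left(t + \left(-3\right)^{2}\right) \frac{1}{w - 4}}{9} = -7 + \frac{\left(t + 9\right) \frac{1}{-4 + w}}{9} = -7 + \frac{\left(9 + t\right) \frac{1}{-4 + w}}{9} = -7 + \frac{\frac{1}{-4 + w} \left(9 + t\right)}{9} = -7 + \frac{9 + t}{9 \left(-4 + w\right)}$)
$r{\left(E,N \right)} = \sqrt{-3 + E}$
$f{\left(q \right)} = q \sqrt{-3 + q}$ ($f{\left(q \right)} = \sqrt{-3 + q} q = q \sqrt{-3 + q}$)
$f{\left(B{\left(-5,Q \right)} \right)} - -146 = \frac{261 + 3 - -315}{9 \left(-4 - 5\right)} \sqrt{-3 + \frac{261 + 3 - -315}{9 \left(-4 - 5\right)}} - -146 = \frac{261 + 3 + 315}{9 \left(-9\right)} \sqrt{-3 + \frac{261 + 3 + 315}{9 \left(-9\right)}} + 146 = \frac{1}{9} \left(- \frac{1}{9}\right) 579 \sqrt{-3 + \frac{1}{9} \left(- \frac{1}{9}\right) 579} + 146 = - \frac{193 \sqrt{-3 - \frac{193}{27}}}{27} + 146 = - \frac{193 \sqrt{- \frac{274}{27}}}{27} + 146 = - \frac{193 \frac{i \sqrt{822}}{9}}{27} + 146 = - \frac{193 i \sqrt{822}}{243} + 146 = 146 - \frac{193 i \sqrt{822}}{243}$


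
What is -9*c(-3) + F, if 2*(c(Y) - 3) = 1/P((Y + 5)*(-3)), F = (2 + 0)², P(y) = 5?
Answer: -239/10 ≈ -23.900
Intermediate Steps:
F = 4 (F = 2² = 4)
c(Y) = 31/10 (c(Y) = 3 + (½)/5 = 3 + (½)*(⅕) = 3 + ⅒ = 31/10)
-9*c(-3) + F = -9*31/10 + 4 = -279/10 + 4 = -239/10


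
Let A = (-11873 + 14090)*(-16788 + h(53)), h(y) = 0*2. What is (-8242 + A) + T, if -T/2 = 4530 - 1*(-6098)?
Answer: -37248494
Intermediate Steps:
h(y) = 0
T = -21256 (T = -2*(4530 - 1*(-6098)) = -2*(4530 + 6098) = -2*10628 = -21256)
A = -37218996 (A = (-11873 + 14090)*(-16788 + 0) = 2217*(-16788) = -37218996)
(-8242 + A) + T = (-8242 - 37218996) - 21256 = -37227238 - 21256 = -37248494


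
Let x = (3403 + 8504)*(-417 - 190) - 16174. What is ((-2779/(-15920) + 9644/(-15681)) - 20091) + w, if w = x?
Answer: -1813349677912261/249641520 ≈ -7.2638e+6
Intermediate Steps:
x = -7243723 (x = 11907*(-607) - 16174 = -7227549 - 16174 = -7243723)
w = -7243723
((-2779/(-15920) + 9644/(-15681)) - 20091) + w = ((-2779/(-15920) + 9644/(-15681)) - 20091) - 7243723 = ((-2779*(-1/15920) + 9644*(-1/15681)) - 20091) - 7243723 = ((2779/15920 - 9644/15681) - 20091) - 7243723 = (-109954981/249641520 - 20091) - 7243723 = -5015657733301/249641520 - 7243723 = -1813349677912261/249641520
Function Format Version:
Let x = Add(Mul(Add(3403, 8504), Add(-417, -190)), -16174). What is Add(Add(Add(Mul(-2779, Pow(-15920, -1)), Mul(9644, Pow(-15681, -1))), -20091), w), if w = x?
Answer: Rational(-1813349677912261, 249641520) ≈ -7.2638e+6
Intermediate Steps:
x = -7243723 (x = Add(Mul(11907, -607), -16174) = Add(-7227549, -16174) = -7243723)
w = -7243723
Add(Add(Add(Mul(-2779, Pow(-15920, -1)), Mul(9644, Pow(-15681, -1))), -20091), w) = Add(Add(Add(Mul(-2779, Pow(-15920, -1)), Mul(9644, Pow(-15681, -1))), -20091), -7243723) = Add(Add(Add(Mul(-2779, Rational(-1, 15920)), Mul(9644, Rational(-1, 15681))), -20091), -7243723) = Add(Add(Add(Rational(2779, 15920), Rational(-9644, 15681)), -20091), -7243723) = Add(Add(Rational(-109954981, 249641520), -20091), -7243723) = Add(Rational(-5015657733301, 249641520), -7243723) = Rational(-1813349677912261, 249641520)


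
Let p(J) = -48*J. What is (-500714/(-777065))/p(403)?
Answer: -250357/7515772680 ≈ -3.3311e-5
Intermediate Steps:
(-500714/(-777065))/p(403) = (-500714/(-777065))/((-48*403)) = -500714*(-1/777065)/(-19344) = (500714/777065)*(-1/19344) = -250357/7515772680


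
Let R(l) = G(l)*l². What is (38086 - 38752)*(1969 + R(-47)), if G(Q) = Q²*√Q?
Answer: -1311354 - 3249867546*I*√47 ≈ -1.3114e+6 - 2.228e+10*I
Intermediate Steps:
G(Q) = Q^(5/2)
R(l) = l^(9/2) (R(l) = l^(5/2)*l² = l^(9/2))
(38086 - 38752)*(1969 + R(-47)) = (38086 - 38752)*(1969 + (-47)^(9/2)) = -666*(1969 + 4879681*I*√47) = -1311354 - 3249867546*I*√47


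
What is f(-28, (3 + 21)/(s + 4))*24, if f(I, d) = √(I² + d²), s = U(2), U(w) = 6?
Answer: 96*√1234/5 ≈ 674.46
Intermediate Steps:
s = 6
f(-28, (3 + 21)/(s + 4))*24 = √((-28)² + ((3 + 21)/(6 + 4))²)*24 = √(784 + (24/10)²)*24 = √(784 + (24*(⅒))²)*24 = √(784 + (12/5)²)*24 = √(784 + 144/25)*24 = √(19744/25)*24 = (4*√1234/5)*24 = 96*√1234/5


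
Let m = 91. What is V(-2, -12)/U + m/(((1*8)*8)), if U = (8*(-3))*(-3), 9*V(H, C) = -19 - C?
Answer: 7315/5184 ≈ 1.4111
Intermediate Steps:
V(H, C) = -19/9 - C/9 (V(H, C) = (-19 - C)/9 = -19/9 - C/9)
U = 72 (U = -24*(-3) = 72)
V(-2, -12)/U + m/(((1*8)*8)) = (-19/9 - ⅑*(-12))/72 + 91/(((1*8)*8)) = (-19/9 + 4/3)*(1/72) + 91/((8*8)) = -7/9*1/72 + 91/64 = -7/648 + 91*(1/64) = -7/648 + 91/64 = 7315/5184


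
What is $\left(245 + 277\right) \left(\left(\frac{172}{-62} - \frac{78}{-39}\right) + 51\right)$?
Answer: $\frac{812754}{31} \approx 26218.0$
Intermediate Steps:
$\left(245 + 277\right) \left(\left(\frac{172}{-62} - \frac{78}{-39}\right) + 51\right) = 522 \left(\left(172 \left(- \frac{1}{62}\right) - -2\right) + 51\right) = 522 \left(\left(- \frac{86}{31} + 2\right) + 51\right) = 522 \left(- \frac{24}{31} + 51\right) = 522 \cdot \frac{1557}{31} = \frac{812754}{31}$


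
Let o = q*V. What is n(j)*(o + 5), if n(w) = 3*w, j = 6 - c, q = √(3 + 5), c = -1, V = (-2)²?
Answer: 105 + 168*√2 ≈ 342.59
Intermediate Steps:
V = 4
q = 2*√2 (q = √8 = 2*√2 ≈ 2.8284)
j = 7 (j = 6 - 1*(-1) = 6 + 1 = 7)
o = 8*√2 (o = (2*√2)*4 = 8*√2 ≈ 11.314)
n(j)*(o + 5) = (3*7)*(8*√2 + 5) = 21*(5 + 8*√2) = 105 + 168*√2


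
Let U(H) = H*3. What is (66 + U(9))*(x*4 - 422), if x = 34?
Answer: -26598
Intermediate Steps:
U(H) = 3*H
(66 + U(9))*(x*4 - 422) = (66 + 3*9)*(34*4 - 422) = (66 + 27)*(136 - 422) = 93*(-286) = -26598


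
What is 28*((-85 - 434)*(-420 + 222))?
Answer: 2877336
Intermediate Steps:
28*((-85 - 434)*(-420 + 222)) = 28*(-519*(-198)) = 28*102762 = 2877336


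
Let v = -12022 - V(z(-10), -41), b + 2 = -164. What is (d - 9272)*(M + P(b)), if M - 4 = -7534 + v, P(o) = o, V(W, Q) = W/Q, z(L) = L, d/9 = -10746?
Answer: 85684169728/41 ≈ 2.0899e+9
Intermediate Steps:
d = -96714 (d = 9*(-10746) = -96714)
b = -166 (b = -2 - 164 = -166)
v = -492912/41 (v = -12022 - (-10)/(-41) = -12022 - (-10)*(-1)/41 = -12022 - 1*10/41 = -12022 - 10/41 = -492912/41 ≈ -12022.)
M = -801642/41 (M = 4 + (-7534 - 492912/41) = 4 - 801806/41 = -801642/41 ≈ -19552.)
(d - 9272)*(M + P(b)) = (-96714 - 9272)*(-801642/41 - 166) = -105986*(-808448/41) = 85684169728/41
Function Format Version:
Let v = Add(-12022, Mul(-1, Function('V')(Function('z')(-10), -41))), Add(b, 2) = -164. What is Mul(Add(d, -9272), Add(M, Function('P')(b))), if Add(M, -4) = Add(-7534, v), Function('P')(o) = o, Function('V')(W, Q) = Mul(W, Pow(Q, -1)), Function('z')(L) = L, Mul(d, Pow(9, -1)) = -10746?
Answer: Rational(85684169728, 41) ≈ 2.0899e+9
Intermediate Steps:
d = -96714 (d = Mul(9, -10746) = -96714)
b = -166 (b = Add(-2, -164) = -166)
v = Rational(-492912, 41) (v = Add(-12022, Mul(-1, Mul(-10, Pow(-41, -1)))) = Add(-12022, Mul(-1, Mul(-10, Rational(-1, 41)))) = Add(-12022, Mul(-1, Rational(10, 41))) = Add(-12022, Rational(-10, 41)) = Rational(-492912, 41) ≈ -12022.)
M = Rational(-801642, 41) (M = Add(4, Add(-7534, Rational(-492912, 41))) = Add(4, Rational(-801806, 41)) = Rational(-801642, 41) ≈ -19552.)
Mul(Add(d, -9272), Add(M, Function('P')(b))) = Mul(Add(-96714, -9272), Add(Rational(-801642, 41), -166)) = Mul(-105986, Rational(-808448, 41)) = Rational(85684169728, 41)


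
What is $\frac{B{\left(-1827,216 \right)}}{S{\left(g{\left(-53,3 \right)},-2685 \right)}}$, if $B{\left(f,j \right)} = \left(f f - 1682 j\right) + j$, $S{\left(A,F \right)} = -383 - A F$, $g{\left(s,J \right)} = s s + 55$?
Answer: $\frac{2974833}{7689457} \approx 0.38687$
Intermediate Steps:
$g{\left(s,J \right)} = 55 + s^{2}$ ($g{\left(s,J \right)} = s^{2} + 55 = 55 + s^{2}$)
$S{\left(A,F \right)} = -383 - A F$
$B{\left(f,j \right)} = f^{2} - 1681 j$ ($B{\left(f,j \right)} = \left(f^{2} - 1682 j\right) + j = f^{2} - 1681 j$)
$\frac{B{\left(-1827,216 \right)}}{S{\left(g{\left(-53,3 \right)},-2685 \right)}} = \frac{\left(-1827\right)^{2} - 363096}{-383 - \left(55 + \left(-53\right)^{2}\right) \left(-2685\right)} = \frac{3337929 - 363096}{-383 - \left(55 + 2809\right) \left(-2685\right)} = \frac{2974833}{-383 - 2864 \left(-2685\right)} = \frac{2974833}{-383 + 7689840} = \frac{2974833}{7689457}$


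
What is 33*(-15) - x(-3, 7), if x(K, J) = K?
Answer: -492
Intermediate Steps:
33*(-15) - x(-3, 7) = 33*(-15) - 1*(-3) = -495 + 3 = -492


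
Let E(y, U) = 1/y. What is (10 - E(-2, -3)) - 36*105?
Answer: -7539/2 ≈ -3769.5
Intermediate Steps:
(10 - E(-2, -3)) - 36*105 = (10 - 1/(-2)) - 36*105 = (10 - 1*(-½)) - 3780 = (10 + ½) - 3780 = 21/2 - 3780 = -7539/2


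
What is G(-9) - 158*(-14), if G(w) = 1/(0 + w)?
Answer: 19907/9 ≈ 2211.9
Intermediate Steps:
G(w) = 1/w
G(-9) - 158*(-14) = 1/(-9) - 158*(-14) = -⅑ + 2212 = 19907/9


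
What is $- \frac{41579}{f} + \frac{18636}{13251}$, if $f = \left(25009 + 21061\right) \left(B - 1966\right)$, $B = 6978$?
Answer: $\frac{204883541091}{145699692040} \approx 1.4062$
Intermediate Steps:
$f = 230902840$ ($f = \left(25009 + 21061\right) \left(6978 - 1966\right) = 46070 \cdot 5012 = 230902840$)
$- \frac{41579}{f} + \frac{18636}{13251} = - \frac{41579}{230902840} + \frac{18636}{13251} = \left(-41579\right) \frac{1}{230902840} + 18636 \cdot \frac{1}{13251} = - \frac{41579}{230902840} + \frac{6212}{4417} = \frac{204883541091}{145699692040}$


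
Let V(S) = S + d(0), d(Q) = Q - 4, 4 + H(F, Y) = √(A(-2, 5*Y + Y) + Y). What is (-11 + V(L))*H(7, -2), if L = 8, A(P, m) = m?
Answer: 28 - 7*I*√14 ≈ 28.0 - 26.192*I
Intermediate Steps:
H(F, Y) = -4 + √7*√Y (H(F, Y) = -4 + √((5*Y + Y) + Y) = -4 + √(6*Y + Y) = -4 + √(7*Y) = -4 + √7*√Y)
d(Q) = -4 + Q
V(S) = -4 + S (V(S) = S + (-4 + 0) = S - 4 = -4 + S)
(-11 + V(L))*H(7, -2) = (-11 + (-4 + 8))*(-4 + √7*√(-2)) = (-11 + 4)*(-4 + √7*(I*√2)) = -7*(-4 + I*√14) = 28 - 7*I*√14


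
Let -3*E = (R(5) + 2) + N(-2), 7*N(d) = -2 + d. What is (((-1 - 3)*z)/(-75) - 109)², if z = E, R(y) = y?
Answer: 14584761/1225 ≈ 11906.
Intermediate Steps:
N(d) = -2/7 + d/7 (N(d) = (-2 + d)/7 = -2/7 + d/7)
E = -15/7 (E = -((5 + 2) + (-2/7 + (⅐)*(-2)))/3 = -(7 + (-2/7 - 2/7))/3 = -(7 - 4/7)/3 = -⅓*45/7 = -15/7 ≈ -2.1429)
z = -15/7 ≈ -2.1429
(((-1 - 3)*z)/(-75) - 109)² = (((-1 - 3)*(-15/7))/(-75) - 109)² = (-4*(-15/7)*(-1/75) - 109)² = ((60/7)*(-1/75) - 109)² = (-4/35 - 109)² = (-3819/35)² = 14584761/1225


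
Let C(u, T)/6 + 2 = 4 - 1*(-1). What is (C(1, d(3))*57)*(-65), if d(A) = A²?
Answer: -66690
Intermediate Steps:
C(u, T) = 18 (C(u, T) = -12 + 6*(4 - 1*(-1)) = -12 + 6*(4 + 1) = -12 + 6*5 = -12 + 30 = 18)
(C(1, d(3))*57)*(-65) = (18*57)*(-65) = 1026*(-65) = -66690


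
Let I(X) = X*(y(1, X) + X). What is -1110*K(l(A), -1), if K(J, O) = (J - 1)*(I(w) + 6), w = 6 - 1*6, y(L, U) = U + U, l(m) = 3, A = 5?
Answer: -13320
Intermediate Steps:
y(L, U) = 2*U
w = 0 (w = 6 - 6 = 0)
I(X) = 3*X² (I(X) = X*(2*X + X) = X*(3*X) = 3*X²)
K(J, O) = -6 + 6*J (K(J, O) = (J - 1)*(3*0² + 6) = (-1 + J)*(3*0 + 6) = (-1 + J)*(0 + 6) = (-1 + J)*6 = -6 + 6*J)
-1110*K(l(A), -1) = -1110*(-6 + 6*3) = -1110*(-6 + 18) = -1110*12 = -13320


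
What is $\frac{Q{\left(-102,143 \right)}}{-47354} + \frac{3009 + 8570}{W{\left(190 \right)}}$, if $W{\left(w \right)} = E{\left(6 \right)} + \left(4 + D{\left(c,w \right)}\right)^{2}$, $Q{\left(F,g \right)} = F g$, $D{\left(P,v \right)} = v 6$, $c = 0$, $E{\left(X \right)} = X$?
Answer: $\frac{9818811389}{30987084334} \approx 0.31687$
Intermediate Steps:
$D{\left(P,v \right)} = 6 v$
$W{\left(w \right)} = 6 + \left(4 + 6 w\right)^{2}$
$\frac{Q{\left(-102,143 \right)}}{-47354} + \frac{3009 + 8570}{W{\left(190 \right)}} = \frac{\left(-102\right) 143}{-47354} + \frac{3009 + 8570}{22 + 36 \cdot 190^{2} + 48 \cdot 190} = \left(-14586\right) \left(- \frac{1}{47354}\right) + \frac{11579}{22 + 36 \cdot 36100 + 9120} = \frac{7293}{23677} + \frac{11579}{22 + 1299600 + 9120} = \frac{7293}{23677} + \frac{11579}{1308742} = \frac{9818811389}{30987084334}$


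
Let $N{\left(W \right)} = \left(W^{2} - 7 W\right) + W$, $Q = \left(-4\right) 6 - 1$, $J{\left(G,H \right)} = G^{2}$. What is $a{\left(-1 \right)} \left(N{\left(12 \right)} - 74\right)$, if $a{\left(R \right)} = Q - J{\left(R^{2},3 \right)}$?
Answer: $52$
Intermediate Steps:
$Q = -25$ ($Q = -24 - 1 = -25$)
$N{\left(W \right)} = W^{2} - 6 W$
$a{\left(R \right)} = -25 - R^{4}$ ($a{\left(R \right)} = -25 - \left(R^{2}\right)^{2} = -25 - R^{4}$)
$a{\left(-1 \right)} \left(N{\left(12 \right)} - 74\right) = \left(-25 - \left(-1\right)^{4}\right) \left(12 \left(-6 + 12\right) - 74\right) = \left(-25 - 1\right) \left(12 \cdot 6 - 74\right) = \left(-25 - 1\right) \left(72 - 74\right) = \left(-26\right) \left(-2\right) = 52$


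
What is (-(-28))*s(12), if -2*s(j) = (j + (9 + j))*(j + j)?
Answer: -11088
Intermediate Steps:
s(j) = -j*(9 + 2*j) (s(j) = -(j + (9 + j))*(j + j)/2 = -(9 + 2*j)*2*j/2 = -j*(9 + 2*j))
(-(-28))*s(12) = (-(-28))*(-1*12*(9 + 2*12)) = (-7*(-4))*(-1*12*(9 + 24)) = 28*(-1*12*33) = 28*(-396) = -11088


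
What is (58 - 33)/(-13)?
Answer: -25/13 ≈ -1.9231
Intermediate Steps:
(58 - 33)/(-13) = -1/13*25 = -25/13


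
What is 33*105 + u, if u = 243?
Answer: 3708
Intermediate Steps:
33*105 + u = 33*105 + 243 = 3465 + 243 = 3708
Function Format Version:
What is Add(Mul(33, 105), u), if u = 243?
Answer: 3708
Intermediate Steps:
Add(Mul(33, 105), u) = Add(Mul(33, 105), 243) = Add(3465, 243) = 3708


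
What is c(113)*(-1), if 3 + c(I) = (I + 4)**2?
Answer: -13686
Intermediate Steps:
c(I) = -3 + (4 + I)**2 (c(I) = -3 + (I + 4)**2 = -3 + (4 + I)**2)
c(113)*(-1) = (-3 + (4 + 113)**2)*(-1) = (-3 + 117**2)*(-1) = (-3 + 13689)*(-1) = 13686*(-1) = -13686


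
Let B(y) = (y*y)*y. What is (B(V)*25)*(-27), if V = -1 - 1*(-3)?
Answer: -5400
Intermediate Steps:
V = 2 (V = -1 + 3 = 2)
B(y) = y³ (B(y) = y²*y = y³)
(B(V)*25)*(-27) = (2³*25)*(-27) = (8*25)*(-27) = 200*(-27) = -5400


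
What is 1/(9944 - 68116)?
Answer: -1/58172 ≈ -1.7190e-5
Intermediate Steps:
1/(9944 - 68116) = 1/(-58172) = -1/58172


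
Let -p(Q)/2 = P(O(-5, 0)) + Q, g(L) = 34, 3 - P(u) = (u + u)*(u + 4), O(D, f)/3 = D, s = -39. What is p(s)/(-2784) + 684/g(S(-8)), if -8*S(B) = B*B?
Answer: 78307/3944 ≈ 19.855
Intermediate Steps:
O(D, f) = 3*D
P(u) = 3 - 2*u*(4 + u) (P(u) = 3 - (u + u)*(u + 4) = 3 - 2*u*(4 + u))
S(B) = -B**2/8 (S(B) = -B*B/8 = -B**2/8)
p(Q) = 654 - 2*Q (p(Q) = -2*((3 - 24*(-5) - 2*(3*(-5))**2) + Q) = -2*((3 - 8*(-15) - 2*(-15)**2) + Q) = -2*((3 + 120 - 2*225) + Q) = -2*((3 + 120 - 450) + Q) = -2*(-327 + Q) = 654 - 2*Q)
p(s)/(-2784) + 684/g(S(-8)) = (654 - 2*(-39))/(-2784) + 684/34 = (654 + 78)*(-1/2784) + 684*(1/34) = 732*(-1/2784) + 342/17 = -61/232 + 342/17 = 78307/3944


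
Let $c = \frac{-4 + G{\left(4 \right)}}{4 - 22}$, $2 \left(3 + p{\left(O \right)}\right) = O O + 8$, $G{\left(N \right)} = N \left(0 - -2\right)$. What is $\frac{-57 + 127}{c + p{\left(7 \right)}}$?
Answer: $\frac{36}{13} \approx 2.7692$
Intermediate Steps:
$G{\left(N \right)} = 2 N$ ($G{\left(N \right)} = N \left(0 + 2\right) = N 2 = 2 N$)
$p{\left(O \right)} = 1 + \frac{O^{2}}{2}$ ($p{\left(O \right)} = -3 + \frac{O O + 8}{2} = -3 + \frac{O^{2} + 8}{2} = -3 + \frac{8 + O^{2}}{2} = -3 + \left(4 + \frac{O^{2}}{2}\right) = 1 + \frac{O^{2}}{2}$)
$c = - \frac{2}{9}$ ($c = \frac{-4 + 2 \cdot 4}{4 - 22} = \frac{-4 + 8}{-18} = 4 \left(- \frac{1}{18}\right) = - \frac{2}{9} \approx -0.22222$)
$\frac{-57 + 127}{c + p{\left(7 \right)}} = \frac{-57 + 127}{- \frac{2}{9} + \left(1 + \frac{7^{2}}{2}\right)} = \frac{70}{- \frac{2}{9} + \left(1 + \frac{1}{2} \cdot 49\right)} = \frac{70}{- \frac{2}{9} + \left(1 + \frac{49}{2}\right)} = \frac{70}{- \frac{2}{9} + \frac{51}{2}} = \frac{70}{\frac{455}{18}} = 70 \cdot \frac{18}{455} = \frac{36}{13}$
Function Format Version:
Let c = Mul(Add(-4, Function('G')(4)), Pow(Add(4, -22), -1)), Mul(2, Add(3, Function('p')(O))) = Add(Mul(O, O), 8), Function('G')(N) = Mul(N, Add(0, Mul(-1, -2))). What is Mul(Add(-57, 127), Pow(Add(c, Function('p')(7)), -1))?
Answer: Rational(36, 13) ≈ 2.7692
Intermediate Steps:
Function('G')(N) = Mul(2, N) (Function('G')(N) = Mul(N, Add(0, 2)) = Mul(N, 2) = Mul(2, N))
Function('p')(O) = Add(1, Mul(Rational(1, 2), Pow(O, 2))) (Function('p')(O) = Add(-3, Mul(Rational(1, 2), Add(Mul(O, O), 8))) = Add(-3, Mul(Rational(1, 2), Add(Pow(O, 2), 8))) = Add(-3, Mul(Rational(1, 2), Add(8, Pow(O, 2)))) = Add(-3, Add(4, Mul(Rational(1, 2), Pow(O, 2)))) = Add(1, Mul(Rational(1, 2), Pow(O, 2))))
c = Rational(-2, 9) (c = Mul(Add(-4, Mul(2, 4)), Pow(Add(4, -22), -1)) = Mul(Add(-4, 8), Pow(-18, -1)) = Mul(4, Rational(-1, 18)) = Rational(-2, 9) ≈ -0.22222)
Mul(Add(-57, 127), Pow(Add(c, Function('p')(7)), -1)) = Mul(Add(-57, 127), Pow(Add(Rational(-2, 9), Add(1, Mul(Rational(1, 2), Pow(7, 2)))), -1)) = Mul(70, Pow(Add(Rational(-2, 9), Add(1, Mul(Rational(1, 2), 49))), -1)) = Mul(70, Pow(Add(Rational(-2, 9), Add(1, Rational(49, 2))), -1)) = Mul(70, Pow(Add(Rational(-2, 9), Rational(51, 2)), -1)) = Mul(70, Pow(Rational(455, 18), -1)) = Mul(70, Rational(18, 455)) = Rational(36, 13)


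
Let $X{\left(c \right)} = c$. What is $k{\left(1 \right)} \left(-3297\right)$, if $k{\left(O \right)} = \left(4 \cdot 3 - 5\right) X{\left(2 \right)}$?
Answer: $-46158$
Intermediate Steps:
$k{\left(O \right)} = 14$ ($k{\left(O \right)} = \left(4 \cdot 3 - 5\right) 2 = \left(12 - 5\right) 2 = 7 \cdot 2 = 14$)
$k{\left(1 \right)} \left(-3297\right) = 14 \left(-3297\right) = -46158$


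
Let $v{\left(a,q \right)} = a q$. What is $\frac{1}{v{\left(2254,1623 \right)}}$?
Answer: $\frac{1}{3658242} \approx 2.7336 \cdot 10^{-7}$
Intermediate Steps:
$\frac{1}{v{\left(2254,1623 \right)}} = \frac{1}{2254 \cdot 1623} = \frac{1}{3658242}$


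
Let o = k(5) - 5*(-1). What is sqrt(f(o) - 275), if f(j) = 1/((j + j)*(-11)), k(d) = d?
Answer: I*sqrt(3327555)/110 ≈ 16.583*I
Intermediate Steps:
o = 10 (o = 5 - 5*(-1) = 5 + 5 = 10)
f(j) = -1/(22*j) (f(j) = -1/11/(2*j) = (1/(2*j))*(-1/11) = -1/(22*j))
sqrt(f(o) - 275) = sqrt(-1/22/10 - 275) = sqrt(-1/22*1/10 - 275) = sqrt(-1/220 - 275) = sqrt(-60501/220) = I*sqrt(3327555)/110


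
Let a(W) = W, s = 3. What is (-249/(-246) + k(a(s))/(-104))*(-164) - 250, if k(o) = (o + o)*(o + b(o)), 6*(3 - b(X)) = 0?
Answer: -4670/13 ≈ -359.23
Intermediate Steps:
b(X) = 3 (b(X) = 3 - ⅙*0 = 3 + 0 = 3)
k(o) = 2*o*(3 + o) (k(o) = (o + o)*(o + 3) = (2*o)*(3 + o) = 2*o*(3 + o))
(-249/(-246) + k(a(s))/(-104))*(-164) - 250 = (-249/(-246) + (2*3*(3 + 3))/(-104))*(-164) - 250 = (-249*(-1/246) + (2*3*6)*(-1/104))*(-164) - 250 = (83/82 + 36*(-1/104))*(-164) - 250 = (83/82 - 9/26)*(-164) - 250 = (355/533)*(-164) - 250 = -1420/13 - 250 = -4670/13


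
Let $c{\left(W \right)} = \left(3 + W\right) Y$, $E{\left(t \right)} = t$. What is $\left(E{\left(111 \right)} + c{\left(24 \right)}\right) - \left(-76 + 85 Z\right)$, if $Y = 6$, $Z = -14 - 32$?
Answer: $4259$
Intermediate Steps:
$Z = -46$
$c{\left(W \right)} = 18 + 6 W$ ($c{\left(W \right)} = \left(3 + W\right) 6 = 18 + 6 W$)
$\left(E{\left(111 \right)} + c{\left(24 \right)}\right) - \left(-76 + 85 Z\right) = \left(111 + \left(18 + 6 \cdot 24\right)\right) + \left(76 - -3910\right) = \left(111 + \left(18 + 144\right)\right) + \left(76 + 3910\right) = \left(111 + 162\right) + 3986 = 273 + 3986 = 4259$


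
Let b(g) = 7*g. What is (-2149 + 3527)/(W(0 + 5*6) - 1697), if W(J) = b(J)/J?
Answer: -53/65 ≈ -0.81538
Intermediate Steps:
W(J) = 7 (W(J) = (7*J)/J = 7)
(-2149 + 3527)/(W(0 + 5*6) - 1697) = (-2149 + 3527)/(7 - 1697) = 1378/(-1690) = 1378*(-1/1690) = -53/65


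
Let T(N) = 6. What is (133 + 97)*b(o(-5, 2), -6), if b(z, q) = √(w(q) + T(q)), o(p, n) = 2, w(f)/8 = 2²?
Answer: 230*√38 ≈ 1417.8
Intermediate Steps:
w(f) = 32 (w(f) = 8*2² = 8*4 = 32)
b(z, q) = √38 (b(z, q) = √(32 + 6) = √38)
(133 + 97)*b(o(-5, 2), -6) = (133 + 97)*√38 = 230*√38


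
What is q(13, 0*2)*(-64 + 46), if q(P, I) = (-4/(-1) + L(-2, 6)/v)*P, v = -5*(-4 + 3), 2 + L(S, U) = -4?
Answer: -3276/5 ≈ -655.20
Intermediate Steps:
L(S, U) = -6 (L(S, U) = -2 - 4 = -6)
v = 5 (v = -5*(-1) = 5)
q(P, I) = 14*P/5 (q(P, I) = (-4/(-1) - 6/5)*P = (-4*(-1) - 6*1/5)*P = (4 - 6/5)*P = 14*P/5)
q(13, 0*2)*(-64 + 46) = ((14/5)*13)*(-64 + 46) = (182/5)*(-18) = -3276/5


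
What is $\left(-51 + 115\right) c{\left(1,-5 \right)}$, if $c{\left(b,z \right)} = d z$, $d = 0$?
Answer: $0$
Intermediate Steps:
$c{\left(b,z \right)} = 0$ ($c{\left(b,z \right)} = 0 z = 0$)
$\left(-51 + 115\right) c{\left(1,-5 \right)} = \left(-51 + 115\right) 0 = 64 \cdot 0 = 0$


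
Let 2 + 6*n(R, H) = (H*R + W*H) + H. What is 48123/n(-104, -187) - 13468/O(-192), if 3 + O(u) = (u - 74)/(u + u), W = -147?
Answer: 60505753611/10354682 ≈ 5843.3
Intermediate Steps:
O(u) = -3 + (-74 + u)/(2*u) (O(u) = -3 + (u - 74)/(u + u) = -3 + (-74 + u)/((2*u)) = -3 + (-74 + u)*(1/(2*u)) = -3 + (-74 + u)/(2*u))
n(R, H) = -⅓ - 73*H/3 + H*R/6 (n(R, H) = -⅓ + ((H*R - 147*H) + H)/6 = -⅓ + ((-147*H + H*R) + H)/6 = -⅓ + (-146*H + H*R)/6 = -⅓ + (-73*H/3 + H*R/6) = -⅓ - 73*H/3 + H*R/6)
48123/n(-104, -187) - 13468/O(-192) = 48123/(-⅓ - 73/3*(-187) + (⅙)*(-187)*(-104)) - 13468/(-5/2 - 37/(-192)) = 48123/(-⅓ + 13651/3 + 9724/3) - 13468/(-5/2 - 37*(-1/192)) = 48123/(23374/3) - 13468/(-5/2 + 37/192) = 48123*(3/23374) - 13468/(-443/192) = 144369/23374 - 13468*(-192/443) = 144369/23374 + 2585856/443 = 60505753611/10354682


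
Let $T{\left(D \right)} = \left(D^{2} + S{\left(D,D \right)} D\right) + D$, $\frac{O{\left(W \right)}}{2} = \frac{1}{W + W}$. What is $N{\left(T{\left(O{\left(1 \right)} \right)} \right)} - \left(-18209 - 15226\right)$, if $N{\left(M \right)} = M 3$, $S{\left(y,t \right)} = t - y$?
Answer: $33441$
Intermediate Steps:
$O{\left(W \right)} = \frac{1}{W}$ ($O{\left(W \right)} = \frac{2}{W + W} = \frac{2}{2 W} = 2 \frac{1}{2 W} = \frac{1}{W}$)
$T{\left(D \right)} = D + D^{2}$ ($T{\left(D \right)} = \left(D^{2} + \left(D - D\right) D\right) + D = \left(D^{2} + 0 D\right) + D = \left(D^{2} + 0\right) + D = D^{2} + D = D + D^{2}$)
$N{\left(M \right)} = 3 M$
$N{\left(T{\left(O{\left(1 \right)} \right)} \right)} - \left(-18209 - 15226\right) = 3 \frac{1 + 1^{-1}}{1} - \left(-18209 - 15226\right) = 3 \cdot 1 \left(1 + 1\right) - \left(-18209 - 15226\right) = 3 \cdot 1 \cdot 2 - -33435 = 3 \cdot 2 + 33435 = 6 + 33435 = 33441$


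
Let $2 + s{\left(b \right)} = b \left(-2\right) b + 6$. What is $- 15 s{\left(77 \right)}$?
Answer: $177810$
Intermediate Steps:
$s{\left(b \right)} = 4 - 2 b^{2}$ ($s{\left(b \right)} = -2 + \left(b \left(-2\right) b + 6\right) = -2 + \left(- 2 b b + 6\right) = -2 - \left(-6 + 2 b^{2}\right) = 4 - 2 b^{2}$)
$- 15 s{\left(77 \right)} = - 15 \left(4 - 2 \cdot 77^{2}\right) = - 15 \left(4 - 11858\right) = \left(-15\right) \left(-11854\right) = 177810$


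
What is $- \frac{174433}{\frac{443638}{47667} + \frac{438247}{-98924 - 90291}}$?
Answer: $- \frac{1573265546308365}{63053044421} \approx -24951.0$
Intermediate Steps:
$- \frac{174433}{\frac{443638}{47667} + \frac{438247}{-98924 - 90291}} = - \frac{174433}{443638 \cdot \frac{1}{47667} + \frac{438247}{-189215}} = - \frac{174433}{\frac{443638}{47667} + 438247 \left(- \frac{1}{189215}\right)} = - \frac{174433}{\frac{443638}{47667} - \frac{438247}{189215}} = - \frac{174433}{\frac{63053044421}{9019311405}} = \left(-174433\right) \frac{9019311405}{63053044421} = - \frac{1573265546308365}{63053044421}$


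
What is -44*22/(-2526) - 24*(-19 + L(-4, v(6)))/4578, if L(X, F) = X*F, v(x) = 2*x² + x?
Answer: 2041504/963669 ≈ 2.1185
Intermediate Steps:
v(x) = x + 2*x²
L(X, F) = F*X
-44*22/(-2526) - 24*(-19 + L(-4, v(6)))/4578 = -44*22/(-2526) - 24*(-19 + (6*(1 + 2*6))*(-4))/4578 = -968*(-1/2526) - 24*(-19 + (6*(1 + 12))*(-4))*(1/4578) = 484/1263 - 24*(-19 + (6*13)*(-4))*(1/4578) = 484/1263 - 24*(-19 + 78*(-4))*(1/4578) = 484/1263 - 24*(-19 - 312)*(1/4578) = 484/1263 - 24*(-331)*(1/4578) = 484/1263 + 7944*(1/4578) = 484/1263 + 1324/763 = 2041504/963669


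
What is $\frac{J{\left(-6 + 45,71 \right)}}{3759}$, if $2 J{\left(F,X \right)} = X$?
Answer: $\frac{71}{7518} \approx 0.009444$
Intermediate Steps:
$J{\left(F,X \right)} = \frac{X}{2}$
$\frac{J{\left(-6 + 45,71 \right)}}{3759} = \frac{\frac{1}{2} \cdot 71}{3759} = \frac{71}{2} \cdot \frac{1}{3759} = \frac{71}{7518}$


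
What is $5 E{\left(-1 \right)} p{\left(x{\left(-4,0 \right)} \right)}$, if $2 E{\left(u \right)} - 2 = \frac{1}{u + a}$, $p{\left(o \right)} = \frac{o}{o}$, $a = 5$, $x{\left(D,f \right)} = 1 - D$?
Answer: $\frac{45}{8} \approx 5.625$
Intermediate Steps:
$p{\left(o \right)} = 1$
$E{\left(u \right)} = 1 + \frac{1}{2 \left(5 + u\right)}$ ($E{\left(u \right)} = 1 + \frac{1}{2 \left(u + 5\right)} = 1 + \frac{1}{2 \left(5 + u\right)}$)
$5 E{\left(-1 \right)} p{\left(x{\left(-4,0 \right)} \right)} = 5 \frac{\frac{11}{2} - 1}{5 - 1} \cdot 1 = 5 \cdot \frac{1}{4} \cdot \frac{9}{2} \cdot 1 = 5 \cdot \frac{9}{8} \cdot 1 = \frac{45}{8} \cdot 1 = \frac{45}{8}$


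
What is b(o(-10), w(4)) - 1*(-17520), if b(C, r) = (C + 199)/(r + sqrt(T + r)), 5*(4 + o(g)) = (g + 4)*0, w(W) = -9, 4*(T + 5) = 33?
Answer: 6072420/347 - 390*I*sqrt(23)/347 ≈ 17500.0 - 5.3901*I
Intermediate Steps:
T = 13/4 (T = -5 + (1/4)*33 = -5 + 33/4 = 13/4 ≈ 3.2500)
o(g) = -4 (o(g) = -4 + ((g + 4)*0)/5 = -4 + ((4 + g)*0)/5 = -4 + (1/5)*0 = -4 + 0 = -4)
b(C, r) = (199 + C)/(r + sqrt(13/4 + r)) (b(C, r) = (C + 199)/(r + sqrt(13/4 + r)) = (199 + C)/(r + sqrt(13/4 + r)))
b(o(-10), w(4)) - 1*(-17520) = 2*(199 - 4)/(sqrt(13 + 4*(-9)) + 2*(-9)) - 1*(-17520) = 2*195/(sqrt(13 - 36) - 18) + 17520 = 2*195/(sqrt(-23) - 18) + 17520 = 2*195/(I*sqrt(23) - 18) + 17520 = 2*195/(-18 + I*sqrt(23)) + 17520 = 390/(-18 + I*sqrt(23)) + 17520 = 17520 + 390/(-18 + I*sqrt(23))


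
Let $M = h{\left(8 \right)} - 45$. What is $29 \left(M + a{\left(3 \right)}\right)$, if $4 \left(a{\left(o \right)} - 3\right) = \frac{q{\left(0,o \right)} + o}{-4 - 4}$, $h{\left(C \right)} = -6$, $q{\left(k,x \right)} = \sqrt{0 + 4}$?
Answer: $- \frac{44689}{32} \approx -1396.5$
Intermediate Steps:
$q{\left(k,x \right)} = 2$ ($q{\left(k,x \right)} = \sqrt{4} = 2$)
$M = -51$ ($M = -6 - 45 = -51$)
$a{\left(o \right)} = \frac{47}{16} - \frac{o}{32}$ ($a{\left(o \right)} = 3 + \frac{\left(2 + o\right) \frac{1}{-4 - 4}}{4} = 3 + \frac{\left(2 + o\right) \frac{1}{-8}}{4} = 3 + \frac{\left(2 + o\right) \left(- \frac{1}{8}\right)}{4} = 3 + \frac{- \frac{1}{4} - \frac{o}{8}}{4} = 3 - \left(\frac{1}{16} + \frac{o}{32}\right) = \frac{47}{16} - \frac{o}{32}$)
$29 \left(M + a{\left(3 \right)}\right) = 29 \left(-51 + \left(\frac{47}{16} - \frac{3}{32}\right)\right) = 29 \left(-51 + \frac{91}{32}\right) = 29 \left(- \frac{1541}{32}\right) = - \frac{44689}{32}$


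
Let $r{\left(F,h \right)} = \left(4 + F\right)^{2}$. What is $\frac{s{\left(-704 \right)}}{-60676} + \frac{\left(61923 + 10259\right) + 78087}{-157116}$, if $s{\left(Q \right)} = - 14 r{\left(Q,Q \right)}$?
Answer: $\frac{38167787077}{340470372} \approx 112.1$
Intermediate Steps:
$s{\left(Q \right)} = - 14 \left(4 + Q\right)^{2}$
$\frac{s{\left(-704 \right)}}{-60676} + \frac{\left(61923 + 10259\right) + 78087}{-157116} = \frac{\left(-14\right) \left(4 - 704\right)^{2}}{-60676} + \frac{\left(61923 + 10259\right) + 78087}{-157116} = - 14 \left(-700\right)^{2} \left(- \frac{1}{60676}\right) + \left(72182 + 78087\right) \left(- \frac{1}{157116}\right) = \left(-14\right) 490000 \left(- \frac{1}{60676}\right) + 150269 \left(- \frac{1}{157116}\right) = \left(-6860000\right) \left(- \frac{1}{60676}\right) - \frac{150269}{157116} = \frac{245000}{2167} - \frac{150269}{157116} = \frac{38167787077}{340470372}$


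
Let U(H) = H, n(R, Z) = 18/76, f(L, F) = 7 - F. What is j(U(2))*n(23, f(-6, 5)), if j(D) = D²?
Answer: 18/19 ≈ 0.94737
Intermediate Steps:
n(R, Z) = 9/38 (n(R, Z) = 18*(1/76) = 9/38)
j(U(2))*n(23, f(-6, 5)) = 2²*(9/38) = 4*(9/38) = 18/19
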